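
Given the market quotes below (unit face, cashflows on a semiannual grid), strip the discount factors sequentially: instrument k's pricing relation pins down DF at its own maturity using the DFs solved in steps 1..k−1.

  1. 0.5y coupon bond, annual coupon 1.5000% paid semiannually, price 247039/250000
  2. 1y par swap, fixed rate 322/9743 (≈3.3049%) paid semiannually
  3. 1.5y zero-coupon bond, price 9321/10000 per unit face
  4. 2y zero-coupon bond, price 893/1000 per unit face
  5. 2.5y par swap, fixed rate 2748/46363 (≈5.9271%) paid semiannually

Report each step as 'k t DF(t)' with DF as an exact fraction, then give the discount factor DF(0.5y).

1 1/2 613/625
2 1 4839/5000
3 3/2 9321/10000
4 2 893/1000
5 5/2 4313/5000
DF(0.5y) = 613/625 ≈ 0.980800

step 1 [0.5y] bond c/2=3/400: DF=(247039/250000 − 3/400·(0))/(1+3/400) = 613/625 ≈ 0.980800
step 2 [1y] swap r/2=161/9743: DF=(1 − 161/9743·(0.980800))/(1+161/9743) = 4839/5000 ≈ 0.967800
step 3 [1.5y] zero: DF = P = 9321/10000 ≈ 0.932100
step 4 [2y] zero: DF = P = 893/1000 ≈ 0.893000
step 5 [2.5y] swap r/2=1374/46363: DF=(1 − 1374/46363·(0.980800+0.967800+0.932100+0.893000))/(1+1374/46363) = 4313/5000 ≈ 0.862600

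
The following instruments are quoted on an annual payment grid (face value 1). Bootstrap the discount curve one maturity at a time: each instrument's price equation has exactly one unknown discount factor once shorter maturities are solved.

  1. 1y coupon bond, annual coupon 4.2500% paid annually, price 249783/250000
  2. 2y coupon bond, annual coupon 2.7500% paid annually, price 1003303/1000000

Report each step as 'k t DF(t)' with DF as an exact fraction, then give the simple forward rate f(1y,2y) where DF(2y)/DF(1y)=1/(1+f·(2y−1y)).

1 1 599/625
2 2 2377/2500
f(1y,2y) = ((599/625)/(2377/2500) − 1)/(1) = 19/2377 ≈ 0.7993%

step 1 [1y] bond c/1=17/400: DF=(249783/250000 − 17/400·(0))/(1+17/400) = 599/625 ≈ 0.958400
step 2 [2y] bond c/1=11/400: DF=(1003303/1000000 − 11/400·(0.958400))/(1+11/400) = 2377/2500 ≈ 0.950800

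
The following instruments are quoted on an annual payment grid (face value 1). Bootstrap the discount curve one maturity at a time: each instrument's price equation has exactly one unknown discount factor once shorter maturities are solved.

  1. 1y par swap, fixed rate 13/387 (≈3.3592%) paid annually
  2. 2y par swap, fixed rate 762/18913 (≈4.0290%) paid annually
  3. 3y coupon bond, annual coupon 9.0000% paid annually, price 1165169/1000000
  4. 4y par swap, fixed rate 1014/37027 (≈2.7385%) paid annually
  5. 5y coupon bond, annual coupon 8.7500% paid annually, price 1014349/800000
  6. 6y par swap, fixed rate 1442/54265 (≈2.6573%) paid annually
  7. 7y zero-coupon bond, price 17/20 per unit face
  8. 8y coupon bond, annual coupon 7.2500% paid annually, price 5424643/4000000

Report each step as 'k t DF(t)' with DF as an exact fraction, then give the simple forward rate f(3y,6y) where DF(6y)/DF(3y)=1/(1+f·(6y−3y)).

1 1 387/400
2 2 4619/5000
3 3 1141/1250
4 4 4493/5000
5 5 217/250
6 6 4279/5000
7 7 17/20
8 8 4201/5000
f(3y,6y) = ((1141/1250)/(4279/5000) − 1)/(3) = 95/4279 ≈ 2.2201%

step 1 [1y] swap r/1=13/387: DF=(1 − 13/387·(0))/(1+13/387) = 387/400 ≈ 0.967500
step 2 [2y] swap r/1=762/18913: DF=(1 − 762/18913·(0.967500))/(1+762/18913) = 4619/5000 ≈ 0.923800
step 3 [3y] bond c/1=9/100: DF=(1165169/1000000 − 9/100·(0.967500+0.923800))/(1+9/100) = 1141/1250 ≈ 0.912800
step 4 [4y] swap r/1=1014/37027: DF=(1 − 1014/37027·(0.967500+0.923800+0.912800))/(1+1014/37027) = 4493/5000 ≈ 0.898600
step 5 [5y] bond c/1=7/80: DF=(1014349/800000 − 7/80·(0.967500+0.923800+0.912800+0.898600))/(1+7/80) = 217/250 ≈ 0.868000
step 6 [6y] swap r/1=1442/54265: DF=(1 − 1442/54265·(0.967500+0.923800+0.912800+0.898600+0.868000))/(1+1442/54265) = 4279/5000 ≈ 0.855800
step 7 [7y] zero: DF = P = 17/20 ≈ 0.850000
step 8 [8y] bond c/1=29/400: DF=(5424643/4000000 − 29/400·(0.967500+0.923800+0.912800+0.898600+0.868000+0.855800+0.850000))/(1+29/400) = 4201/5000 ≈ 0.840200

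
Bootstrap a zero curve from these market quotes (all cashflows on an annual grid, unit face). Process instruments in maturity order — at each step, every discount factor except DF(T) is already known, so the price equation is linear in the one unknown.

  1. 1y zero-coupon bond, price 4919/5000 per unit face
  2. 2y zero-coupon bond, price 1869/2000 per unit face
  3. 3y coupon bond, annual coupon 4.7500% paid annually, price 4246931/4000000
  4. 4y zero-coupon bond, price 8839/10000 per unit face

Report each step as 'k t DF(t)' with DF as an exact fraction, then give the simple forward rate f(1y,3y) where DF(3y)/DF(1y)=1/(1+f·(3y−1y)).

1 1 4919/5000
2 2 1869/2000
3 3 4633/5000
4 4 8839/10000
f(1y,3y) = ((4919/5000)/(4633/5000) − 1)/(2) = 143/4633 ≈ 3.0866%

step 1 [1y] zero: DF = P = 4919/5000 ≈ 0.983800
step 2 [2y] zero: DF = P = 1869/2000 ≈ 0.934500
step 3 [3y] bond c/1=19/400: DF=(4246931/4000000 − 19/400·(0.983800+0.934500))/(1+19/400) = 4633/5000 ≈ 0.926600
step 4 [4y] zero: DF = P = 8839/10000 ≈ 0.883900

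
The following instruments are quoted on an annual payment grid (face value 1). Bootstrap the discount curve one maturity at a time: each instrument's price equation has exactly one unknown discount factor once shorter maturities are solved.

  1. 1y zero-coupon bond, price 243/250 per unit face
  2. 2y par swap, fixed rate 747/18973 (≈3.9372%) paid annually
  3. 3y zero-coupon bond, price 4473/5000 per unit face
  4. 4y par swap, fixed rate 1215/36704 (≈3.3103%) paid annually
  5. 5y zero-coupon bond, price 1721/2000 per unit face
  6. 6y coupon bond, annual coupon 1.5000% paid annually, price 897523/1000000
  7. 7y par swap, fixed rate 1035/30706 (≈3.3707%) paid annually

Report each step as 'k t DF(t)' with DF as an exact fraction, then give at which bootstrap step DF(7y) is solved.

step 1 [1y] zero: DF = P = 243/250 ≈ 0.972000
step 2 [2y] swap r/1=747/18973: DF=(1 − 747/18973·(0.972000))/(1+747/18973) = 9253/10000 ≈ 0.925300
step 3 [3y] zero: DF = P = 4473/5000 ≈ 0.894600
step 4 [4y] swap r/1=1215/36704: DF=(1 − 1215/36704·(0.972000+0.925300+0.894600))/(1+1215/36704) = 1757/2000 ≈ 0.878500
step 5 [5y] zero: DF = P = 1721/2000 ≈ 0.860500
step 6 [6y] bond c/1=3/200: DF=(897523/1000000 − 3/200·(0.972000+0.925300+0.894600+0.878500+0.860500))/(1+3/200) = 8173/10000 ≈ 0.817300
step 7 [7y] swap r/1=1035/30706: DF=(1 − 1035/30706·(0.972000+0.925300+0.894600+0.878500+0.860500+0.817300))/(1+1035/30706) = 793/1000 ≈ 0.793000

1 1 243/250
2 2 9253/10000
3 3 4473/5000
4 4 1757/2000
5 5 1721/2000
6 6 8173/10000
7 7 793/1000
DF(7y) is solved at step 7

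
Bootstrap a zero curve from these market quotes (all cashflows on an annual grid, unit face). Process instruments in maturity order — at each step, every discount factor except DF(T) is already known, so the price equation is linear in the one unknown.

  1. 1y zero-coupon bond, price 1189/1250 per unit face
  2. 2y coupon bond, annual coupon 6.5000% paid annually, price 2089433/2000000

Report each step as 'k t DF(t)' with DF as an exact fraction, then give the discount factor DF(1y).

step 1 [1y] zero: DF = P = 1189/1250 ≈ 0.951200
step 2 [2y] bond c/1=13/200: DF=(2089433/2000000 − 13/200·(0.951200))/(1+13/200) = 9229/10000 ≈ 0.922900

1 1 1189/1250
2 2 9229/10000
DF(1y) = 1189/1250 ≈ 0.951200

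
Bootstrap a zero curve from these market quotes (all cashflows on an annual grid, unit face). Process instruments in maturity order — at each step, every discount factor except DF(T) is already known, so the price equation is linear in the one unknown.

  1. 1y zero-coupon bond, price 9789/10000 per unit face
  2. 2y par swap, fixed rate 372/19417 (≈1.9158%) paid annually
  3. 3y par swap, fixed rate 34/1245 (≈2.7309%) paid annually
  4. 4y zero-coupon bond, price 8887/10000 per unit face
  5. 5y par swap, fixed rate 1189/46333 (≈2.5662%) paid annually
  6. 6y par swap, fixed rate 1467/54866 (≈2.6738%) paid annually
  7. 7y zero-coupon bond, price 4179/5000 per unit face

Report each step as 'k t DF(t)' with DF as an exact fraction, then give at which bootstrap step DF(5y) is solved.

step 1 [1y] zero: DF = P = 9789/10000 ≈ 0.978900
step 2 [2y] swap r/1=372/19417: DF=(1 − 372/19417·(0.978900))/(1+372/19417) = 2407/2500 ≈ 0.962800
step 3 [3y] swap r/1=34/1245: DF=(1 − 34/1245·(0.978900+0.962800))/(1+34/1245) = 4609/5000 ≈ 0.921800
step 4 [4y] zero: DF = P = 8887/10000 ≈ 0.888700
step 5 [5y] swap r/1=1189/46333: DF=(1 − 1189/46333·(0.978900+0.962800+0.921800+0.888700))/(1+1189/46333) = 8811/10000 ≈ 0.881100
step 6 [6y] swap r/1=1467/54866: DF=(1 − 1467/54866·(0.978900+0.962800+0.921800+0.888700+0.881100))/(1+1467/54866) = 8533/10000 ≈ 0.853300
step 7 [7y] zero: DF = P = 4179/5000 ≈ 0.835800

1 1 9789/10000
2 2 2407/2500
3 3 4609/5000
4 4 8887/10000
5 5 8811/10000
6 6 8533/10000
7 7 4179/5000
DF(5y) is solved at step 5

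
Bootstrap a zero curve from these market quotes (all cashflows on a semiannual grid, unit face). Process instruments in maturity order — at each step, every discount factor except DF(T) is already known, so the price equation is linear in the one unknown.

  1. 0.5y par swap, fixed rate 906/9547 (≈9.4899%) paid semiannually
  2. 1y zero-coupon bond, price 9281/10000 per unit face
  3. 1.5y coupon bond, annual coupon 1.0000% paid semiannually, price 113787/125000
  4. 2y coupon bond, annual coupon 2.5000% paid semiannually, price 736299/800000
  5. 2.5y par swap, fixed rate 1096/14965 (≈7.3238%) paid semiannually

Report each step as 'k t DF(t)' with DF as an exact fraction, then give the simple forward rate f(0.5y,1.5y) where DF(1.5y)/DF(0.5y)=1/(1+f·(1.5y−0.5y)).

1 1/2 9547/10000
2 1 9281/10000
3 3/2 2241/2500
4 2 8747/10000
5 5/2 2089/2500
f(0.5y,1.5y) = ((9547/10000)/(2241/2500) − 1)/(1) = 583/8964 ≈ 6.5038%

step 1 [0.5y] swap r/2=453/9547: DF=(1 − 453/9547·(0))/(1+453/9547) = 9547/10000 ≈ 0.954700
step 2 [1y] zero: DF = P = 9281/10000 ≈ 0.928100
step 3 [1.5y] bond c/2=1/200: DF=(113787/125000 − 1/200·(0.954700+0.928100))/(1+1/200) = 2241/2500 ≈ 0.896400
step 4 [2y] bond c/2=1/80: DF=(736299/800000 − 1/80·(0.954700+0.928100+0.896400))/(1+1/80) = 8747/10000 ≈ 0.874700
step 5 [2.5y] swap r/2=548/14965: DF=(1 − 548/14965·(0.954700+0.928100+0.896400+0.874700))/(1+548/14965) = 2089/2500 ≈ 0.835600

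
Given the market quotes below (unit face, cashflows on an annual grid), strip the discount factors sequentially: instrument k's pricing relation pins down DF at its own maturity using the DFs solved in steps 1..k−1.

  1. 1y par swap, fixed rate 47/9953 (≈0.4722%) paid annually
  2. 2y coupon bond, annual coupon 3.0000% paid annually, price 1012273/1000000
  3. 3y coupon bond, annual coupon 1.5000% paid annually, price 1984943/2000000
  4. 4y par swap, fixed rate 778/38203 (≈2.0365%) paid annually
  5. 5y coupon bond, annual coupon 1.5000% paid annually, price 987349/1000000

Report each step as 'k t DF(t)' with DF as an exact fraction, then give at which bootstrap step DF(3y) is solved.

step 1 [1y] swap r/1=47/9953: DF=(1 − 47/9953·(0))/(1+47/9953) = 9953/10000 ≈ 0.995300
step 2 [2y] bond c/1=3/100: DF=(1012273/1000000 − 3/100·(0.995300))/(1+3/100) = 4769/5000 ≈ 0.953800
step 3 [3y] bond c/1=3/200: DF=(1984943/2000000 − 3/200·(0.995300+0.953800))/(1+3/200) = 949/1000 ≈ 0.949000
step 4 [4y] swap r/1=778/38203: DF=(1 − 778/38203·(0.995300+0.953800+0.949000))/(1+778/38203) = 4611/5000 ≈ 0.922200
step 5 [5y] bond c/1=3/200: DF=(987349/1000000 − 3/200·(0.995300+0.953800+0.949000+0.922200))/(1+3/200) = 9163/10000 ≈ 0.916300

1 1 9953/10000
2 2 4769/5000
3 3 949/1000
4 4 4611/5000
5 5 9163/10000
DF(3y) is solved at step 3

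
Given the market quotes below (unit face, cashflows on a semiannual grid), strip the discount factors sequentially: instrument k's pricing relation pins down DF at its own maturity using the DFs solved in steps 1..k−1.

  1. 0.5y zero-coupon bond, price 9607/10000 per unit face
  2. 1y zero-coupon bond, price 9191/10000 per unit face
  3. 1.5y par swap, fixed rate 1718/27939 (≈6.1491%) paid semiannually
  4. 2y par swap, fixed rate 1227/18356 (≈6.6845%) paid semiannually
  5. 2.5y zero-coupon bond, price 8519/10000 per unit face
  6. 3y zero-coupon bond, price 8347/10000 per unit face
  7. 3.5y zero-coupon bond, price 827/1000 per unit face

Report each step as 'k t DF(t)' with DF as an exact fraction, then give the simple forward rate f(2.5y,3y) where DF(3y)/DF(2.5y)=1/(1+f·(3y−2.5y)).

step 1 [0.5y] zero: DF = P = 9607/10000 ≈ 0.960700
step 2 [1y] zero: DF = P = 9191/10000 ≈ 0.919100
step 3 [1.5y] swap r/2=859/27939: DF=(1 − 859/27939·(0.960700+0.919100))/(1+859/27939) = 9141/10000 ≈ 0.914100
step 4 [2y] swap r/2=1227/36712: DF=(1 − 1227/36712·(0.960700+0.919100+0.914100))/(1+1227/36712) = 8773/10000 ≈ 0.877300
step 5 [2.5y] zero: DF = P = 8519/10000 ≈ 0.851900
step 6 [3y] zero: DF = P = 8347/10000 ≈ 0.834700
step 7 [3.5y] zero: DF = P = 827/1000 ≈ 0.827000

1 1/2 9607/10000
2 1 9191/10000
3 3/2 9141/10000
4 2 8773/10000
5 5/2 8519/10000
6 3 8347/10000
7 7/2 827/1000
f(2.5y,3y) = ((8519/10000)/(8347/10000) − 1)/(1/2) = 344/8347 ≈ 4.1212%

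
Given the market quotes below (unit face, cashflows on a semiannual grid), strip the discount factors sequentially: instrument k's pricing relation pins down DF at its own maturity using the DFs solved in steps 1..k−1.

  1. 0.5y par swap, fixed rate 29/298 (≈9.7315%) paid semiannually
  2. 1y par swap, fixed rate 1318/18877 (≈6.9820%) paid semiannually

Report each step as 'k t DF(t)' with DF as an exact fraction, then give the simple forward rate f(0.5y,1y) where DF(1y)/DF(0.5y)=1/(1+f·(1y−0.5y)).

step 1 [0.5y] swap r/2=29/596: DF=(1 − 29/596·(0))/(1+29/596) = 596/625 ≈ 0.953600
step 2 [1y] swap r/2=659/18877: DF=(1 − 659/18877·(0.953600))/(1+659/18877) = 9341/10000 ≈ 0.934100

1 1/2 596/625
2 1 9341/10000
f(0.5y,1y) = ((596/625)/(9341/10000) − 1)/(1/2) = 390/9341 ≈ 4.1751%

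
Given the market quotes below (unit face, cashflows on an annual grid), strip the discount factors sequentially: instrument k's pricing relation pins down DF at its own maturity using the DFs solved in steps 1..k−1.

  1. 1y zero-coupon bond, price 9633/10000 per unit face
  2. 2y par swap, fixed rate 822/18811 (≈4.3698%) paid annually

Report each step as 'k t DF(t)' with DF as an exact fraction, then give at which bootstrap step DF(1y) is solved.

step 1 [1y] zero: DF = P = 9633/10000 ≈ 0.963300
step 2 [2y] swap r/1=822/18811: DF=(1 − 822/18811·(0.963300))/(1+822/18811) = 4589/5000 ≈ 0.917800

1 1 9633/10000
2 2 4589/5000
DF(1y) is solved at step 1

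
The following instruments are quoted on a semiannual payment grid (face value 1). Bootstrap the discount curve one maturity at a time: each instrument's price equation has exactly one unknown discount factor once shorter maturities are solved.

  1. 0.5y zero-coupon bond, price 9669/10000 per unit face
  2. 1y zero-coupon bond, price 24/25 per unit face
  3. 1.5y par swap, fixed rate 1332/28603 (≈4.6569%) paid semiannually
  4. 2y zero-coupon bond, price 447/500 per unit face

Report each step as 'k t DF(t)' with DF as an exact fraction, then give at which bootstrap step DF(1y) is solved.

1 1/2 9669/10000
2 1 24/25
3 3/2 4667/5000
4 2 447/500
DF(1y) is solved at step 2

step 1 [0.5y] zero: DF = P = 9669/10000 ≈ 0.966900
step 2 [1y] zero: DF = P = 24/25 ≈ 0.960000
step 3 [1.5y] swap r/2=666/28603: DF=(1 − 666/28603·(0.966900+0.960000))/(1+666/28603) = 4667/5000 ≈ 0.933400
step 4 [2y] zero: DF = P = 447/500 ≈ 0.894000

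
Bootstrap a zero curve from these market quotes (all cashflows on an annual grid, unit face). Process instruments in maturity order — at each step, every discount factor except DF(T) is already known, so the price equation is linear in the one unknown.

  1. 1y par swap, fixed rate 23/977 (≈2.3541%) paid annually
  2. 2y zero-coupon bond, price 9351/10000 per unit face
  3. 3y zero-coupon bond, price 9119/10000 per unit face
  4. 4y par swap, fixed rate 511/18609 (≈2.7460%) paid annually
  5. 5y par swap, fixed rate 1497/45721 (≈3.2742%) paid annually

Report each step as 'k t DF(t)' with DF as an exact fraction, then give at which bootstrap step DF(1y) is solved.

1 1 977/1000
2 2 9351/10000
3 3 9119/10000
4 4 4489/5000
5 5 8503/10000
DF(1y) is solved at step 1

step 1 [1y] swap r/1=23/977: DF=(1 − 23/977·(0))/(1+23/977) = 977/1000 ≈ 0.977000
step 2 [2y] zero: DF = P = 9351/10000 ≈ 0.935100
step 3 [3y] zero: DF = P = 9119/10000 ≈ 0.911900
step 4 [4y] swap r/1=511/18609: DF=(1 − 511/18609·(0.977000+0.935100+0.911900))/(1+511/18609) = 4489/5000 ≈ 0.897800
step 5 [5y] swap r/1=1497/45721: DF=(1 − 1497/45721·(0.977000+0.935100+0.911900+0.897800))/(1+1497/45721) = 8503/10000 ≈ 0.850300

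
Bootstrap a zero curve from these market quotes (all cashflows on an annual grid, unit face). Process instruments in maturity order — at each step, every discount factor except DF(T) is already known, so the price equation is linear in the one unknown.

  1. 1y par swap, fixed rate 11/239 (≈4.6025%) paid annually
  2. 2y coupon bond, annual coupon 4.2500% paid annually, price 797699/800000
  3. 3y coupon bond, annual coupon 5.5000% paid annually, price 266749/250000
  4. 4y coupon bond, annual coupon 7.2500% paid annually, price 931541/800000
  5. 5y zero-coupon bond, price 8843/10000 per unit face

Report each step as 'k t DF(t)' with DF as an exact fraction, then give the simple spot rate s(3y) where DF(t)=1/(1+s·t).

step 1 [1y] swap r/1=11/239: DF=(1 − 11/239·(0))/(1+11/239) = 239/250 ≈ 0.956000
step 2 [2y] bond c/1=17/400: DF=(797699/800000 − 17/400·(0.956000))/(1+17/400) = 367/400 ≈ 0.917500
step 3 [3y] bond c/1=11/200: DF=(266749/250000 − 11/200·(0.956000+0.917500))/(1+11/200) = 9137/10000 ≈ 0.913700
step 4 [4y] bond c/1=29/400: DF=(931541/800000 − 29/400·(0.956000+0.917500+0.913700))/(1+29/400) = 8973/10000 ≈ 0.897300
step 5 [5y] zero: DF = P = 8843/10000 ≈ 0.884300

1 1 239/250
2 2 367/400
3 3 9137/10000
4 4 8973/10000
5 5 8843/10000
s(3y) = (1/(9137/10000) − 1)/(3) = 863/27411 ≈ 3.1484%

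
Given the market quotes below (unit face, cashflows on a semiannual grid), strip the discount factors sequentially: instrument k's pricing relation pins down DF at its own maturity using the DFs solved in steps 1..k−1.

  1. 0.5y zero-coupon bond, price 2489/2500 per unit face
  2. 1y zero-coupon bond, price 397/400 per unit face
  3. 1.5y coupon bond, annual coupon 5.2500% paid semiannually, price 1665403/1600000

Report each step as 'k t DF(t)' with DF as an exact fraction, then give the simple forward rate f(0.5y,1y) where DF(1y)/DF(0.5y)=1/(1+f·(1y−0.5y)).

1 1/2 2489/2500
2 1 397/400
3 3/2 4817/5000
f(0.5y,1y) = ((2489/2500)/(397/400) − 1)/(1/2) = 62/9925 ≈ 0.6247%

step 1 [0.5y] zero: DF = P = 2489/2500 ≈ 0.995600
step 2 [1y] zero: DF = P = 397/400 ≈ 0.992500
step 3 [1.5y] bond c/2=21/800: DF=(1665403/1600000 − 21/800·(0.995600+0.992500))/(1+21/800) = 4817/5000 ≈ 0.963400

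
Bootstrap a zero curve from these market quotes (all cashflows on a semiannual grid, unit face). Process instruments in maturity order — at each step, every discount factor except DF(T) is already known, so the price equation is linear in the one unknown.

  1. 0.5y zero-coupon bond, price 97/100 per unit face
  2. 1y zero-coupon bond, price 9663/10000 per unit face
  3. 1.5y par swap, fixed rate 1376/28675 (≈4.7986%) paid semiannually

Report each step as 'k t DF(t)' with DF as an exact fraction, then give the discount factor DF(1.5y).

1 1/2 97/100
2 1 9663/10000
3 3/2 582/625
DF(1.5y) = 582/625 ≈ 0.931200

step 1 [0.5y] zero: DF = P = 97/100 ≈ 0.970000
step 2 [1y] zero: DF = P = 9663/10000 ≈ 0.966300
step 3 [1.5y] swap r/2=688/28675: DF=(1 − 688/28675·(0.970000+0.966300))/(1+688/28675) = 582/625 ≈ 0.931200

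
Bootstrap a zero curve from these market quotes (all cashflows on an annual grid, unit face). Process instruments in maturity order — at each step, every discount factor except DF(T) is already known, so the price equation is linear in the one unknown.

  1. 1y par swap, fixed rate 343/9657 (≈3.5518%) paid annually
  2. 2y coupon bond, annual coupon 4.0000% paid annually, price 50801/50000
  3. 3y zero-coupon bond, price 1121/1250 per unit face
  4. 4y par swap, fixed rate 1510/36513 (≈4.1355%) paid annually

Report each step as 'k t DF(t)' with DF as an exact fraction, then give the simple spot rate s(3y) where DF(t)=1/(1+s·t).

1 1 9657/10000
2 2 4699/5000
3 3 1121/1250
4 4 849/1000
s(3y) = (1/(1121/1250) − 1)/(3) = 43/1121 ≈ 3.8359%

step 1 [1y] swap r/1=343/9657: DF=(1 − 343/9657·(0))/(1+343/9657) = 9657/10000 ≈ 0.965700
step 2 [2y] bond c/1=1/25: DF=(50801/50000 − 1/25·(0.965700))/(1+1/25) = 4699/5000 ≈ 0.939800
step 3 [3y] zero: DF = P = 1121/1250 ≈ 0.896800
step 4 [4y] swap r/1=1510/36513: DF=(1 − 1510/36513·(0.965700+0.939800+0.896800))/(1+1510/36513) = 849/1000 ≈ 0.849000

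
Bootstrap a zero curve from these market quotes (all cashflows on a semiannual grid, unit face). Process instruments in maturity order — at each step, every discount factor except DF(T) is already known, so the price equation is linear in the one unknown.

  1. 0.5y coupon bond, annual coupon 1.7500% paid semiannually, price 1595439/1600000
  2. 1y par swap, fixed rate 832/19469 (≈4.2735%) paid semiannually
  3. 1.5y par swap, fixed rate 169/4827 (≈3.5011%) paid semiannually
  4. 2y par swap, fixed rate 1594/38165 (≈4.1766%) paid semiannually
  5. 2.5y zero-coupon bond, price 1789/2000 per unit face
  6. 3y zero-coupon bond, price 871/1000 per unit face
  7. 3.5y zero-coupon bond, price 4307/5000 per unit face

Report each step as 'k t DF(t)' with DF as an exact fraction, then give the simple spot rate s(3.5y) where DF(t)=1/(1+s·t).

step 1 [0.5y] bond c/2=7/800: DF=(1595439/1600000 − 7/800·(0))/(1+7/800) = 1977/2000 ≈ 0.988500
step 2 [1y] swap r/2=416/19469: DF=(1 − 416/19469·(0.988500))/(1+416/19469) = 599/625 ≈ 0.958400
step 3 [1.5y] swap r/2=169/9654: DF=(1 − 169/9654·(0.988500+0.958400))/(1+169/9654) = 9493/10000 ≈ 0.949300
step 4 [2y] swap r/2=797/38165: DF=(1 − 797/38165·(0.988500+0.958400+0.949300))/(1+797/38165) = 9203/10000 ≈ 0.920300
step 5 [2.5y] zero: DF = P = 1789/2000 ≈ 0.894500
step 6 [3y] zero: DF = P = 871/1000 ≈ 0.871000
step 7 [3.5y] zero: DF = P = 4307/5000 ≈ 0.861400

1 1/2 1977/2000
2 1 599/625
3 3/2 9493/10000
4 2 9203/10000
5 5/2 1789/2000
6 3 871/1000
7 7/2 4307/5000
s(3.5y) = (1/(4307/5000) − 1)/(7/2) = 198/4307 ≈ 4.5972%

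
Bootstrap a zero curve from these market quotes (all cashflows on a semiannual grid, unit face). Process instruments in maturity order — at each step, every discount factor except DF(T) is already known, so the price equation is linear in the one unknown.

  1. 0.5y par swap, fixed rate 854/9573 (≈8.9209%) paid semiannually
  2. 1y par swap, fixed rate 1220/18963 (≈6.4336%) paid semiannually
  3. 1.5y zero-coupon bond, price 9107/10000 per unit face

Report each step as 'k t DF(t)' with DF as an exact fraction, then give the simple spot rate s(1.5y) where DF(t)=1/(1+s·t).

1 1/2 9573/10000
2 1 939/1000
3 3/2 9107/10000
s(1.5y) = (1/(9107/10000) − 1)/(3/2) = 1786/27321 ≈ 6.5371%

step 1 [0.5y] swap r/2=427/9573: DF=(1 − 427/9573·(0))/(1+427/9573) = 9573/10000 ≈ 0.957300
step 2 [1y] swap r/2=610/18963: DF=(1 − 610/18963·(0.957300))/(1+610/18963) = 939/1000 ≈ 0.939000
step 3 [1.5y] zero: DF = P = 9107/10000 ≈ 0.910700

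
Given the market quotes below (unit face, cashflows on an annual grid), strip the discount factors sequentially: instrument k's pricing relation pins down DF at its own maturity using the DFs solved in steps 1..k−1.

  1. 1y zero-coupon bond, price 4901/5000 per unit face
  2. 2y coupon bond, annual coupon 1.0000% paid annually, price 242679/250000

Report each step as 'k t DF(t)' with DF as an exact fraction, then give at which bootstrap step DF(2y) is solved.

1 1 4901/5000
2 2 4757/5000
DF(2y) is solved at step 2

step 1 [1y] zero: DF = P = 4901/5000 ≈ 0.980200
step 2 [2y] bond c/1=1/100: DF=(242679/250000 − 1/100·(0.980200))/(1+1/100) = 4757/5000 ≈ 0.951400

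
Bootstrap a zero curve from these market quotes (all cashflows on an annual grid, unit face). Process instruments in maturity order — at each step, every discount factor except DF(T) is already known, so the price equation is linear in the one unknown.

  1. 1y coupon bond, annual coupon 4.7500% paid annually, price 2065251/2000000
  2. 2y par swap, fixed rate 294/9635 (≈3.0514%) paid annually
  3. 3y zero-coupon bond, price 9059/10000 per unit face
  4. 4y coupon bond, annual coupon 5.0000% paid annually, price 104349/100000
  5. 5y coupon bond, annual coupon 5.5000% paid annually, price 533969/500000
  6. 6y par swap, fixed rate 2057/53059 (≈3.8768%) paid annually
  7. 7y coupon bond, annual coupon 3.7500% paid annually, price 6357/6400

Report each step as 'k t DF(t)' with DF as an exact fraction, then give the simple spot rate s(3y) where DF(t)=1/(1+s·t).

1 1 4929/5000
2 2 2353/2500
3 3 9059/10000
4 4 8589/10000
5 5 4099/5000
6 6 7943/10000
7 7 957/1250
s(3y) = (1/(9059/10000) − 1)/(3) = 941/27177 ≈ 3.4625%

step 1 [1y] bond c/1=19/400: DF=(2065251/2000000 − 19/400·(0))/(1+19/400) = 4929/5000 ≈ 0.985800
step 2 [2y] swap r/1=294/9635: DF=(1 − 294/9635·(0.985800))/(1+294/9635) = 2353/2500 ≈ 0.941200
step 3 [3y] zero: DF = P = 9059/10000 ≈ 0.905900
step 4 [4y] bond c/1=1/20: DF=(104349/100000 − 1/20·(0.985800+0.941200+0.905900))/(1+1/20) = 8589/10000 ≈ 0.858900
step 5 [5y] bond c/1=11/200: DF=(533969/500000 − 11/200·(0.985800+0.941200+0.905900+0.858900))/(1+11/200) = 4099/5000 ≈ 0.819800
step 6 [6y] swap r/1=2057/53059: DF=(1 − 2057/53059·(0.985800+0.941200+0.905900+0.858900+0.819800))/(1+2057/53059) = 7943/10000 ≈ 0.794300
step 7 [7y] bond c/1=3/80: DF=(6357/6400 − 3/80·(0.985800+0.941200+0.905900+0.858900+0.819800+0.794300))/(1+3/80) = 957/1250 ≈ 0.765600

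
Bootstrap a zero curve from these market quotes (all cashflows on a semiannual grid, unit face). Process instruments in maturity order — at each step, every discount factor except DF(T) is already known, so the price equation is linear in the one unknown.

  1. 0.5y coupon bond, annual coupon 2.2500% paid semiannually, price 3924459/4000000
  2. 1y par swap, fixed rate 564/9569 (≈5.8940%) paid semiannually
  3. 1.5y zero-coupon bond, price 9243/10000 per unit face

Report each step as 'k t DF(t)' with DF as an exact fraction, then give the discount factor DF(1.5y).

step 1 [0.5y] bond c/2=9/800: DF=(3924459/4000000 − 9/800·(0))/(1+9/800) = 4851/5000 ≈ 0.970200
step 2 [1y] swap r/2=282/9569: DF=(1 − 282/9569·(0.970200))/(1+282/9569) = 2359/2500 ≈ 0.943600
step 3 [1.5y] zero: DF = P = 9243/10000 ≈ 0.924300

1 1/2 4851/5000
2 1 2359/2500
3 3/2 9243/10000
DF(1.5y) = 9243/10000 ≈ 0.924300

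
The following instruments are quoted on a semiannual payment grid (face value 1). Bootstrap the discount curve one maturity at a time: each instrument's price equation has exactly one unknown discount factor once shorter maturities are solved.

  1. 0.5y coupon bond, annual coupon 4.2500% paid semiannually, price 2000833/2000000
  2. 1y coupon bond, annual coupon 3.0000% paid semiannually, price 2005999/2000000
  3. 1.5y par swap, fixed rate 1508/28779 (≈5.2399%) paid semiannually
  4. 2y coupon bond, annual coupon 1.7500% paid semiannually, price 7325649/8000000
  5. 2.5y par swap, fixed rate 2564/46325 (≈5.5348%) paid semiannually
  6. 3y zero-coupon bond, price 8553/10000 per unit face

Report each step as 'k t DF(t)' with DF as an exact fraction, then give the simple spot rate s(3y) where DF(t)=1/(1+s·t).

1 1/2 2449/2500
2 1 9737/10000
3 3/2 4623/5000
4 2 2207/2500
5 5/2 4359/5000
6 3 8553/10000
s(3y) = (1/(8553/10000) − 1)/(3) = 1447/25659 ≈ 5.6393%

step 1 [0.5y] bond c/2=17/800: DF=(2000833/2000000 − 17/800·(0))/(1+17/800) = 2449/2500 ≈ 0.979600
step 2 [1y] bond c/2=3/200: DF=(2005999/2000000 − 3/200·(0.979600))/(1+3/200) = 9737/10000 ≈ 0.973700
step 3 [1.5y] swap r/2=754/28779: DF=(1 − 754/28779·(0.979600+0.973700))/(1+754/28779) = 4623/5000 ≈ 0.924600
step 4 [2y] bond c/2=7/800: DF=(7325649/8000000 − 7/800·(0.979600+0.973700+0.924600))/(1+7/800) = 2207/2500 ≈ 0.882800
step 5 [2.5y] swap r/2=1282/46325: DF=(1 − 1282/46325·(0.979600+0.973700+0.924600+0.882800))/(1+1282/46325) = 4359/5000 ≈ 0.871800
step 6 [3y] zero: DF = P = 8553/10000 ≈ 0.855300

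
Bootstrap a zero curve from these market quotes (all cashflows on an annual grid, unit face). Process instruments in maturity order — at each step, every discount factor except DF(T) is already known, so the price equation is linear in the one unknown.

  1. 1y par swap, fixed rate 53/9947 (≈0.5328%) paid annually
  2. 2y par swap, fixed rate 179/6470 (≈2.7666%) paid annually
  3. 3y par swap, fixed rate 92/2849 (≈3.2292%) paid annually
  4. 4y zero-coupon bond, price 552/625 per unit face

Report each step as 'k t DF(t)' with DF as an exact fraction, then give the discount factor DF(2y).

1 1 9947/10000
2 2 9463/10000
3 3 227/250
4 4 552/625
DF(2y) = 9463/10000 ≈ 0.946300

step 1 [1y] swap r/1=53/9947: DF=(1 − 53/9947·(0))/(1+53/9947) = 9947/10000 ≈ 0.994700
step 2 [2y] swap r/1=179/6470: DF=(1 − 179/6470·(0.994700))/(1+179/6470) = 9463/10000 ≈ 0.946300
step 3 [3y] swap r/1=92/2849: DF=(1 − 92/2849·(0.994700+0.946300))/(1+92/2849) = 227/250 ≈ 0.908000
step 4 [4y] zero: DF = P = 552/625 ≈ 0.883200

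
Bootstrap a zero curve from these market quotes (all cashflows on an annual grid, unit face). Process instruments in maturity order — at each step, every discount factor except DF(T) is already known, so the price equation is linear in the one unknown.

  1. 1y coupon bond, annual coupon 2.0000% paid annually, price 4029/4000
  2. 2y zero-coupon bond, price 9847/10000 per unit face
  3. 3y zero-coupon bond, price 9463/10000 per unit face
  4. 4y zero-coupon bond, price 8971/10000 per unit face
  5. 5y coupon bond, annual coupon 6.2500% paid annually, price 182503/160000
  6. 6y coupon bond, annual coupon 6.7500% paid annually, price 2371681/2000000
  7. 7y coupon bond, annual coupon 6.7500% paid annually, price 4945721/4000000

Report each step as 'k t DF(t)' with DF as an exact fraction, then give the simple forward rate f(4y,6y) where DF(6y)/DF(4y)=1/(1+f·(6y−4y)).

1 1 79/80
2 2 9847/10000
3 3 9463/10000
4 4 8971/10000
5 5 8491/10000
6 6 8159/10000
7 7 8117/10000
f(4y,6y) = ((8971/10000)/(8159/10000) − 1)/(2) = 406/8159 ≈ 4.9761%

step 1 [1y] bond c/1=1/50: DF=(4029/4000 − 1/50·(0))/(1+1/50) = 79/80 ≈ 0.987500
step 2 [2y] zero: DF = P = 9847/10000 ≈ 0.984700
step 3 [3y] zero: DF = P = 9463/10000 ≈ 0.946300
step 4 [4y] zero: DF = P = 8971/10000 ≈ 0.897100
step 5 [5y] bond c/1=1/16: DF=(182503/160000 − 1/16·(0.987500+0.984700+0.946300+0.897100))/(1+1/16) = 8491/10000 ≈ 0.849100
step 6 [6y] bond c/1=27/400: DF=(2371681/2000000 − 27/400·(0.987500+0.984700+0.946300+0.897100+0.849100))/(1+27/400) = 8159/10000 ≈ 0.815900
step 7 [7y] bond c/1=27/400: DF=(4945721/4000000 − 27/400·(0.987500+0.984700+0.946300+0.897100+0.849100+0.815900))/(1+27/400) = 8117/10000 ≈ 0.811700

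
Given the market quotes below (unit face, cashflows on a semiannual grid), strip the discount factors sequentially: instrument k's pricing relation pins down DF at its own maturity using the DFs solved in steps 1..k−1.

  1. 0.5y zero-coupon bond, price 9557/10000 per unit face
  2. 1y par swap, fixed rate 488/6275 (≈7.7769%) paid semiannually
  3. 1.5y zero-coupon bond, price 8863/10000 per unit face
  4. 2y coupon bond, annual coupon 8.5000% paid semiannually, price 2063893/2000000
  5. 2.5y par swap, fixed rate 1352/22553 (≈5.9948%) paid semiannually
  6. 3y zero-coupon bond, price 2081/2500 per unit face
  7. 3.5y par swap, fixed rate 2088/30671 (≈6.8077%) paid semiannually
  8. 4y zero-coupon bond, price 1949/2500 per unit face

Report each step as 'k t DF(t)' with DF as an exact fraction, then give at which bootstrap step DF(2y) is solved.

step 1 [0.5y] zero: DF = P = 9557/10000 ≈ 0.955700
step 2 [1y] swap r/2=244/6275: DF=(1 − 244/6275·(0.955700))/(1+244/6275) = 2317/2500 ≈ 0.926800
step 3 [1.5y] zero: DF = P = 8863/10000 ≈ 0.886300
step 4 [2y] bond c/2=17/400: DF=(2063893/2000000 − 17/400·(0.955700+0.926800+0.886300))/(1+17/400) = 877/1000 ≈ 0.877000
step 5 [2.5y] swap r/2=676/22553: DF=(1 − 676/22553·(0.955700+0.926800+0.886300+0.877000))/(1+676/22553) = 1081/1250 ≈ 0.864800
step 6 [3y] zero: DF = P = 2081/2500 ≈ 0.832400
step 7 [3.5y] swap r/2=1044/30671: DF=(1 − 1044/30671·(0.955700+0.926800+0.886300+0.877000+0.864800+0.832400))/(1+1044/30671) = 989/1250 ≈ 0.791200
step 8 [4y] zero: DF = P = 1949/2500 ≈ 0.779600

1 1/2 9557/10000
2 1 2317/2500
3 3/2 8863/10000
4 2 877/1000
5 5/2 1081/1250
6 3 2081/2500
7 7/2 989/1250
8 4 1949/2500
DF(2y) is solved at step 4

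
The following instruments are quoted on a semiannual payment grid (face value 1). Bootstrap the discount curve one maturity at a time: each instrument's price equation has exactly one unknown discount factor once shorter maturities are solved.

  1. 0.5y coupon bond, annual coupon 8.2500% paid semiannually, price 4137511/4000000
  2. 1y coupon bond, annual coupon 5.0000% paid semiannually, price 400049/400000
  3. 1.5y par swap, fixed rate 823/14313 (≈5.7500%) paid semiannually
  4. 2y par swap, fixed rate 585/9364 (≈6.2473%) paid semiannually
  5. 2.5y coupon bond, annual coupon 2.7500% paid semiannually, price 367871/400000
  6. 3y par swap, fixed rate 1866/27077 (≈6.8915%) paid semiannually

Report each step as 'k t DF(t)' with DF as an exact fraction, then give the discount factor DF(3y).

1 1/2 4967/5000
2 1 1903/2000
3 3/2 9177/10000
4 2 883/1000
5 5/2 2141/2500
6 3 4067/5000
DF(3y) = 4067/5000 ≈ 0.813400

step 1 [0.5y] bond c/2=33/800: DF=(4137511/4000000 − 33/800·(0))/(1+33/800) = 4967/5000 ≈ 0.993400
step 2 [1y] bond c/2=1/40: DF=(400049/400000 − 1/40·(0.993400))/(1+1/40) = 1903/2000 ≈ 0.951500
step 3 [1.5y] swap r/2=823/28626: DF=(1 − 823/28626·(0.993400+0.951500))/(1+823/28626) = 9177/10000 ≈ 0.917700
step 4 [2y] swap r/2=585/18728: DF=(1 − 585/18728·(0.993400+0.951500+0.917700))/(1+585/18728) = 883/1000 ≈ 0.883000
step 5 [2.5y] bond c/2=11/800: DF=(367871/400000 − 11/800·(0.993400+0.951500+0.917700+0.883000))/(1+11/800) = 2141/2500 ≈ 0.856400
step 6 [3y] swap r/2=933/27077: DF=(1 − 933/27077·(0.993400+0.951500+0.917700+0.883000+0.856400))/(1+933/27077) = 4067/5000 ≈ 0.813400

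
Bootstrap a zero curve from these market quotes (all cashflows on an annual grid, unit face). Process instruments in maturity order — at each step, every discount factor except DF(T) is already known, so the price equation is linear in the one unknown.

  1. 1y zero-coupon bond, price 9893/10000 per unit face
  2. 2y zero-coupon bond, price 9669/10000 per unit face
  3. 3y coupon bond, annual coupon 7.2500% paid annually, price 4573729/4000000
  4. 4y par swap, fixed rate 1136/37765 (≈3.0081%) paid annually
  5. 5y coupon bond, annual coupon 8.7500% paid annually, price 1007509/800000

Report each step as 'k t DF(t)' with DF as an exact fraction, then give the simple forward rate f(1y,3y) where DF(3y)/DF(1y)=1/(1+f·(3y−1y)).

1 1 9893/10000
2 2 9669/10000
3 3 9339/10000
4 4 554/625
5 5 4271/5000
f(1y,3y) = ((9893/10000)/(9339/10000) − 1)/(2) = 277/9339 ≈ 2.9661%

step 1 [1y] zero: DF = P = 9893/10000 ≈ 0.989300
step 2 [2y] zero: DF = P = 9669/10000 ≈ 0.966900
step 3 [3y] bond c/1=29/400: DF=(4573729/4000000 − 29/400·(0.989300+0.966900))/(1+29/400) = 9339/10000 ≈ 0.933900
step 4 [4y] swap r/1=1136/37765: DF=(1 − 1136/37765·(0.989300+0.966900+0.933900))/(1+1136/37765) = 554/625 ≈ 0.886400
step 5 [5y] bond c/1=7/80: DF=(1007509/800000 − 7/80·(0.989300+0.966900+0.933900+0.886400))/(1+7/80) = 4271/5000 ≈ 0.854200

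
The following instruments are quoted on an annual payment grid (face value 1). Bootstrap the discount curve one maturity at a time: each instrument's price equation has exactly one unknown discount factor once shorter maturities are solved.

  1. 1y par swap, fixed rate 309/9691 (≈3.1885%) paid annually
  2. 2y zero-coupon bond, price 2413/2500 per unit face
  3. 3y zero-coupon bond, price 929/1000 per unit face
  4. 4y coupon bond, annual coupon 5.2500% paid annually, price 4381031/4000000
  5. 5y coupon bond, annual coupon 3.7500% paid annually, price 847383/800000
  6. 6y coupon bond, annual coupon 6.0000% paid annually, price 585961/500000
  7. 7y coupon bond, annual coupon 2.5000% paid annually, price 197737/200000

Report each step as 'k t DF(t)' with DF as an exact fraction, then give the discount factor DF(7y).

1 1 9691/10000
2 2 2413/2500
3 3 929/1000
4 4 4489/5000
5 5 177/200
6 6 4213/5000
7 7 8307/10000
DF(7y) = 8307/10000 ≈ 0.830700

step 1 [1y] swap r/1=309/9691: DF=(1 − 309/9691·(0))/(1+309/9691) = 9691/10000 ≈ 0.969100
step 2 [2y] zero: DF = P = 2413/2500 ≈ 0.965200
step 3 [3y] zero: DF = P = 929/1000 ≈ 0.929000
step 4 [4y] bond c/1=21/400: DF=(4381031/4000000 − 21/400·(0.969100+0.965200+0.929000))/(1+21/400) = 4489/5000 ≈ 0.897800
step 5 [5y] bond c/1=3/80: DF=(847383/800000 − 3/80·(0.969100+0.965200+0.929000+0.897800))/(1+3/80) = 177/200 ≈ 0.885000
step 6 [6y] bond c/1=3/50: DF=(585961/500000 − 3/50·(0.969100+0.965200+0.929000+0.897800+0.885000))/(1+3/50) = 4213/5000 ≈ 0.842600
step 7 [7y] bond c/1=1/40: DF=(197737/200000 − 1/40·(0.969100+0.965200+0.929000+0.897800+0.885000+0.842600))/(1+1/40) = 8307/10000 ≈ 0.830700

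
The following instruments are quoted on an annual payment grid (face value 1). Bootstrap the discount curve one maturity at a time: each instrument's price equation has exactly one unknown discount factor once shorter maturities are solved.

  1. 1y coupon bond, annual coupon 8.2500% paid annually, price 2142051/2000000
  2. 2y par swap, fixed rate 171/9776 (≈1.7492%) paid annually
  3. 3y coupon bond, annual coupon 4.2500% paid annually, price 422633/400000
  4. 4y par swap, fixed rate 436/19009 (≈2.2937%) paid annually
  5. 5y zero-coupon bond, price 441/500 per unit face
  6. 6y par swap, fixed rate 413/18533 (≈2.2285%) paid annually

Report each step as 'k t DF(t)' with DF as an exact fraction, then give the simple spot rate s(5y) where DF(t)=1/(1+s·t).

1 1 4947/5000
2 2 4829/5000
3 3 4669/5000
4 4 1141/1250
5 5 441/500
6 6 8761/10000
s(5y) = (1/(441/500) − 1)/(5) = 59/2205 ≈ 2.6757%

step 1 [1y] bond c/1=33/400: DF=(2142051/2000000 − 33/400·(0))/(1+33/400) = 4947/5000 ≈ 0.989400
step 2 [2y] swap r/1=171/9776: DF=(1 − 171/9776·(0.989400))/(1+171/9776) = 4829/5000 ≈ 0.965800
step 3 [3y] bond c/1=17/400: DF=(422633/400000 − 17/400·(0.989400+0.965800))/(1+17/400) = 4669/5000 ≈ 0.933800
step 4 [4y] swap r/1=436/19009: DF=(1 − 436/19009·(0.989400+0.965800+0.933800))/(1+436/19009) = 1141/1250 ≈ 0.912800
step 5 [5y] zero: DF = P = 441/500 ≈ 0.882000
step 6 [6y] swap r/1=413/18533: DF=(1 − 413/18533·(0.989400+0.965800+0.933800+0.912800+0.882000))/(1+413/18533) = 8761/10000 ≈ 0.876100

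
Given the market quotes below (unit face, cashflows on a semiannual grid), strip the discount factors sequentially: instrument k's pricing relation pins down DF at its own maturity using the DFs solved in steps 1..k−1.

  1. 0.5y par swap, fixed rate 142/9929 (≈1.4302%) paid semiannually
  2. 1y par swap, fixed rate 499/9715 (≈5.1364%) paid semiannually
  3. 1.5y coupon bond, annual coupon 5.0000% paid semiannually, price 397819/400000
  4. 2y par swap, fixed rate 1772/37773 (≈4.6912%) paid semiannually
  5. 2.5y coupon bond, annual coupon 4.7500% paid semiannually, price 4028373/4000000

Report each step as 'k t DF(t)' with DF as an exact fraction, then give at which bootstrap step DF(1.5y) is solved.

1 1/2 9929/10000
2 1 9501/10000
3 3/2 9229/10000
4 2 4557/5000
5 5/2 8961/10000
DF(1.5y) is solved at step 3

step 1 [0.5y] swap r/2=71/9929: DF=(1 − 71/9929·(0))/(1+71/9929) = 9929/10000 ≈ 0.992900
step 2 [1y] swap r/2=499/19430: DF=(1 − 499/19430·(0.992900))/(1+499/19430) = 9501/10000 ≈ 0.950100
step 3 [1.5y] bond c/2=1/40: DF=(397819/400000 − 1/40·(0.992900+0.950100))/(1+1/40) = 9229/10000 ≈ 0.922900
step 4 [2y] swap r/2=886/37773: DF=(1 − 886/37773·(0.992900+0.950100+0.922900))/(1+886/37773) = 4557/5000 ≈ 0.911400
step 5 [2.5y] bond c/2=19/800: DF=(4028373/4000000 − 19/800·(0.992900+0.950100+0.922900+0.911400))/(1+19/800) = 8961/10000 ≈ 0.896100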